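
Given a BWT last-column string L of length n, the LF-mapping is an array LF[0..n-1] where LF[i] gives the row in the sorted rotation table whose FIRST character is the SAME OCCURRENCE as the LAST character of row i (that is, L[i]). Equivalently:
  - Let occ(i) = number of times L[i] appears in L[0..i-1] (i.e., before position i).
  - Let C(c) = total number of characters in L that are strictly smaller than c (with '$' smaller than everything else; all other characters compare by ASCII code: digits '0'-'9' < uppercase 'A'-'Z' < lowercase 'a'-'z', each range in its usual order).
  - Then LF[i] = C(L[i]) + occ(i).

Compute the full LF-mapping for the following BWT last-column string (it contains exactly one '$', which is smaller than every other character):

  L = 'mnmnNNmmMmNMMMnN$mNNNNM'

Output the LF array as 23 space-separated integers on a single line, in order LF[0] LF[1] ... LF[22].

Answer: 14 20 15 21 6 7 16 17 1 18 8 2 3 4 22 9 0 19 10 11 12 13 5

Derivation:
Char counts: '$':1, 'M':5, 'N':8, 'm':6, 'n':3
C (first-col start): C('$')=0, C('M')=1, C('N')=6, C('m')=14, C('n')=20
L[0]='m': occ=0, LF[0]=C('m')+0=14+0=14
L[1]='n': occ=0, LF[1]=C('n')+0=20+0=20
L[2]='m': occ=1, LF[2]=C('m')+1=14+1=15
L[3]='n': occ=1, LF[3]=C('n')+1=20+1=21
L[4]='N': occ=0, LF[4]=C('N')+0=6+0=6
L[5]='N': occ=1, LF[5]=C('N')+1=6+1=7
L[6]='m': occ=2, LF[6]=C('m')+2=14+2=16
L[7]='m': occ=3, LF[7]=C('m')+3=14+3=17
L[8]='M': occ=0, LF[8]=C('M')+0=1+0=1
L[9]='m': occ=4, LF[9]=C('m')+4=14+4=18
L[10]='N': occ=2, LF[10]=C('N')+2=6+2=8
L[11]='M': occ=1, LF[11]=C('M')+1=1+1=2
L[12]='M': occ=2, LF[12]=C('M')+2=1+2=3
L[13]='M': occ=3, LF[13]=C('M')+3=1+3=4
L[14]='n': occ=2, LF[14]=C('n')+2=20+2=22
L[15]='N': occ=3, LF[15]=C('N')+3=6+3=9
L[16]='$': occ=0, LF[16]=C('$')+0=0+0=0
L[17]='m': occ=5, LF[17]=C('m')+5=14+5=19
L[18]='N': occ=4, LF[18]=C('N')+4=6+4=10
L[19]='N': occ=5, LF[19]=C('N')+5=6+5=11
L[20]='N': occ=6, LF[20]=C('N')+6=6+6=12
L[21]='N': occ=7, LF[21]=C('N')+7=6+7=13
L[22]='M': occ=4, LF[22]=C('M')+4=1+4=5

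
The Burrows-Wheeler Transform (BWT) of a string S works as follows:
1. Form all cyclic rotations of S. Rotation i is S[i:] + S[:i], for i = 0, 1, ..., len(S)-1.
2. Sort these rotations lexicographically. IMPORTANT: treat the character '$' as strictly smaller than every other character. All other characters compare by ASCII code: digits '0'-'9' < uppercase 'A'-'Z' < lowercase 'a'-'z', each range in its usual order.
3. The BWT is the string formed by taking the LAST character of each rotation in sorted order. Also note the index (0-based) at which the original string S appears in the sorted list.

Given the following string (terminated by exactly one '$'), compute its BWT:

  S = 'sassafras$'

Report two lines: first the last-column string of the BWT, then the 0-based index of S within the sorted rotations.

All 10 rotations (rotation i = S[i:]+S[:i]):
  rot[0] = sassafras$
  rot[1] = assafras$s
  rot[2] = ssafras$sa
  rot[3] = safras$sas
  rot[4] = afras$sass
  rot[5] = fras$sassa
  rot[6] = ras$sassaf
  rot[7] = as$sassafr
  rot[8] = s$sassafra
  rot[9] = $sassafras
Sorted (with $ < everything):
  sorted[0] = $sassafras  (last char: 's')
  sorted[1] = afras$sass  (last char: 's')
  sorted[2] = as$sassafr  (last char: 'r')
  sorted[3] = assafras$s  (last char: 's')
  sorted[4] = fras$sassa  (last char: 'a')
  sorted[5] = ras$sassaf  (last char: 'f')
  sorted[6] = s$sassafra  (last char: 'a')
  sorted[7] = safras$sas  (last char: 's')
  sorted[8] = sassafras$  (last char: '$')
  sorted[9] = ssafras$sa  (last char: 'a')
Last column: ssrsafas$a
Original string S is at sorted index 8

Answer: ssrsafas$a
8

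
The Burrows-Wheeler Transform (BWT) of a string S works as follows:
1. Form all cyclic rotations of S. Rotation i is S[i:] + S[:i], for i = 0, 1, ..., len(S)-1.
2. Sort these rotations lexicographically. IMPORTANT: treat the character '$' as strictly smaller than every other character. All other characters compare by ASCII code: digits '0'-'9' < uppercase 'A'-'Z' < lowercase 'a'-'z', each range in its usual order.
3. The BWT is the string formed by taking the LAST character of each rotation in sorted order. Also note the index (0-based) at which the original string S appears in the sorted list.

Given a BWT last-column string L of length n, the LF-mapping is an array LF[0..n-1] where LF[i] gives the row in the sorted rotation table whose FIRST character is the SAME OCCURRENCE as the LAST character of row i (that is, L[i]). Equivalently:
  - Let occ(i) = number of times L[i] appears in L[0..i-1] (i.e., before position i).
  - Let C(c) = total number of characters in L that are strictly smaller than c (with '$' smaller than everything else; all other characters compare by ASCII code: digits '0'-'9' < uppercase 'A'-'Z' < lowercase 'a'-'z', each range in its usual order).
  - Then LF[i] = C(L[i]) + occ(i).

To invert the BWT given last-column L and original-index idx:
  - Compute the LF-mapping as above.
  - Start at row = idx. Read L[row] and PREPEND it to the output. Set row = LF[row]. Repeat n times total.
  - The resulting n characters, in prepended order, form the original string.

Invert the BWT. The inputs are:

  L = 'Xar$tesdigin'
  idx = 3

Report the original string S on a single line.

LF mapping: 1 2 9 0 11 4 10 3 6 5 7 8
Walk LF starting at row 3, prepending L[row]:
  step 1: row=3, L[3]='$', prepend. Next row=LF[3]=0
  step 2: row=0, L[0]='X', prepend. Next row=LF[0]=1
  step 3: row=1, L[1]='a', prepend. Next row=LF[1]=2
  step 4: row=2, L[2]='r', prepend. Next row=LF[2]=9
  step 5: row=9, L[9]='g', prepend. Next row=LF[9]=5
  step 6: row=5, L[5]='e', prepend. Next row=LF[5]=4
  step 7: row=4, L[4]='t', prepend. Next row=LF[4]=11
  step 8: row=11, L[11]='n', prepend. Next row=LF[11]=8
  step 9: row=8, L[8]='i', prepend. Next row=LF[8]=6
  step 10: row=6, L[6]='s', prepend. Next row=LF[6]=10
  step 11: row=10, L[10]='i', prepend. Next row=LF[10]=7
  step 12: row=7, L[7]='d', prepend. Next row=LF[7]=3
Reversed output: disintegraX$

Answer: disintegraX$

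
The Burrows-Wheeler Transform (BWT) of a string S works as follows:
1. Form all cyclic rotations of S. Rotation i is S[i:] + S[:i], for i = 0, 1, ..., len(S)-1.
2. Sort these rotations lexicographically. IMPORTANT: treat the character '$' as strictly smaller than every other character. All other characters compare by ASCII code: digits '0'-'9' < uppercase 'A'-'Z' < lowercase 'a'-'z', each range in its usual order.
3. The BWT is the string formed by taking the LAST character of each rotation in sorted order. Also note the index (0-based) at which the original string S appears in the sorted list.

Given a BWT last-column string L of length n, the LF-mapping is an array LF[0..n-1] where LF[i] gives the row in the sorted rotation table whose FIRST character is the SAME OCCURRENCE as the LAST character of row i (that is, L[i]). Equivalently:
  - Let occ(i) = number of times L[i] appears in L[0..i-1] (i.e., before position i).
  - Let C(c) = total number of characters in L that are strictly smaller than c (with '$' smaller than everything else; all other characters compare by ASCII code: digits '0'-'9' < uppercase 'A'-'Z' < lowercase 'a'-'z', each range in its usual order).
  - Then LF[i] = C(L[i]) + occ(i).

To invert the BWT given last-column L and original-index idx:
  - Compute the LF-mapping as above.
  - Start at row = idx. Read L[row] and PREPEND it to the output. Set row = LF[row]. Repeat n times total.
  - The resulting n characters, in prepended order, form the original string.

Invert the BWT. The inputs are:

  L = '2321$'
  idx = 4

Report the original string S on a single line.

Answer: 3122$

Derivation:
LF mapping: 2 4 3 1 0
Walk LF starting at row 4, prepending L[row]:
  step 1: row=4, L[4]='$', prepend. Next row=LF[4]=0
  step 2: row=0, L[0]='2', prepend. Next row=LF[0]=2
  step 3: row=2, L[2]='2', prepend. Next row=LF[2]=3
  step 4: row=3, L[3]='1', prepend. Next row=LF[3]=1
  step 5: row=1, L[1]='3', prepend. Next row=LF[1]=4
Reversed output: 3122$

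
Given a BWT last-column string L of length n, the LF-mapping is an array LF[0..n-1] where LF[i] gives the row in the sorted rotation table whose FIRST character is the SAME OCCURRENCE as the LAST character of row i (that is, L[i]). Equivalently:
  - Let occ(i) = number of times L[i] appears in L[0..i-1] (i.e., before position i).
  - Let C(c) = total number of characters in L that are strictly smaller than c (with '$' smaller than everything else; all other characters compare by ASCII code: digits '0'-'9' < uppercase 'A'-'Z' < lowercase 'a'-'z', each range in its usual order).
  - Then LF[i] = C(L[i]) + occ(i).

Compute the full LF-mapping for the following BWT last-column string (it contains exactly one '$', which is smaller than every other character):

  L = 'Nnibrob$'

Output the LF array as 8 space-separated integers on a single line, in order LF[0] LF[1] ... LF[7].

Answer: 1 5 4 2 7 6 3 0

Derivation:
Char counts: '$':1, 'N':1, 'b':2, 'i':1, 'n':1, 'o':1, 'r':1
C (first-col start): C('$')=0, C('N')=1, C('b')=2, C('i')=4, C('n')=5, C('o')=6, C('r')=7
L[0]='N': occ=0, LF[0]=C('N')+0=1+0=1
L[1]='n': occ=0, LF[1]=C('n')+0=5+0=5
L[2]='i': occ=0, LF[2]=C('i')+0=4+0=4
L[3]='b': occ=0, LF[3]=C('b')+0=2+0=2
L[4]='r': occ=0, LF[4]=C('r')+0=7+0=7
L[5]='o': occ=0, LF[5]=C('o')+0=6+0=6
L[6]='b': occ=1, LF[6]=C('b')+1=2+1=3
L[7]='$': occ=0, LF[7]=C('$')+0=0+0=0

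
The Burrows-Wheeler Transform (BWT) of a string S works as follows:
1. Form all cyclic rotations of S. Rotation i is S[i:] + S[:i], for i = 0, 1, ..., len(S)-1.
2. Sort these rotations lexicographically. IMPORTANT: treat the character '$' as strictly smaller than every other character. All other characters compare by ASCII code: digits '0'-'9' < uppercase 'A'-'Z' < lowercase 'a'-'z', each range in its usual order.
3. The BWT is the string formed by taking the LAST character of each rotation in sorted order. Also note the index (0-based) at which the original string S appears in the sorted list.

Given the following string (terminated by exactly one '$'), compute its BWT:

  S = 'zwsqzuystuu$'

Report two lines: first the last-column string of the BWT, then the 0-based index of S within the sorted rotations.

Answer: uswysutzzuq$
11

Derivation:
All 12 rotations (rotation i = S[i:]+S[:i]):
  rot[0] = zwsqzuystuu$
  rot[1] = wsqzuystuu$z
  rot[2] = sqzuystuu$zw
  rot[3] = qzuystuu$zws
  rot[4] = zuystuu$zwsq
  rot[5] = uystuu$zwsqz
  rot[6] = ystuu$zwsqzu
  rot[7] = stuu$zwsqzuy
  rot[8] = tuu$zwsqzuys
  rot[9] = uu$zwsqzuyst
  rot[10] = u$zwsqzuystu
  rot[11] = $zwsqzuystuu
Sorted (with $ < everything):
  sorted[0] = $zwsqzuystuu  (last char: 'u')
  sorted[1] = qzuystuu$zws  (last char: 's')
  sorted[2] = sqzuystuu$zw  (last char: 'w')
  sorted[3] = stuu$zwsqzuy  (last char: 'y')
  sorted[4] = tuu$zwsqzuys  (last char: 's')
  sorted[5] = u$zwsqzuystu  (last char: 'u')
  sorted[6] = uu$zwsqzuyst  (last char: 't')
  sorted[7] = uystuu$zwsqz  (last char: 'z')
  sorted[8] = wsqzuystuu$z  (last char: 'z')
  sorted[9] = ystuu$zwsqzu  (last char: 'u')
  sorted[10] = zuystuu$zwsq  (last char: 'q')
  sorted[11] = zwsqzuystuu$  (last char: '$')
Last column: uswysutzzuq$
Original string S is at sorted index 11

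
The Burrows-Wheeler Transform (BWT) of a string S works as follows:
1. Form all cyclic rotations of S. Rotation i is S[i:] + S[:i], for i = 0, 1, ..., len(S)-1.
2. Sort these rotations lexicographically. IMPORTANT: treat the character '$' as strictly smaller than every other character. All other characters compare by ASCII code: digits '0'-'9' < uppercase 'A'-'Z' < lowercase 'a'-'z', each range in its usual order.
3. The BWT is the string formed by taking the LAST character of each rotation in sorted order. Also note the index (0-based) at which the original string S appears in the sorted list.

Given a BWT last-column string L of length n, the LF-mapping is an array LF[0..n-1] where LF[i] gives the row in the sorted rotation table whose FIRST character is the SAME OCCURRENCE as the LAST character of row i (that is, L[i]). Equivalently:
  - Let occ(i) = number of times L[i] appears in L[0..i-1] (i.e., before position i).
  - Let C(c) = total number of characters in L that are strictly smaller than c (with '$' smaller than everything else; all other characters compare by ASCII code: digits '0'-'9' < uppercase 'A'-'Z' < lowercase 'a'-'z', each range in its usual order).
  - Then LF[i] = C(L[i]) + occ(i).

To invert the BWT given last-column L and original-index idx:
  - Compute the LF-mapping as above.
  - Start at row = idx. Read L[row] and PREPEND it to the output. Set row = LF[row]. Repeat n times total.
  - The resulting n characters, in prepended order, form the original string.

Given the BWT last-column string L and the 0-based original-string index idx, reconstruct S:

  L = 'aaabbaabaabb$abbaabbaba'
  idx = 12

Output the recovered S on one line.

Answer: abbbbaabababbbaaaabaaa$

Derivation:
LF mapping: 1 2 3 13 14 4 5 15 6 7 16 17 0 8 18 19 9 10 20 21 11 22 12
Walk LF starting at row 12, prepending L[row]:
  step 1: row=12, L[12]='$', prepend. Next row=LF[12]=0
  step 2: row=0, L[0]='a', prepend. Next row=LF[0]=1
  step 3: row=1, L[1]='a', prepend. Next row=LF[1]=2
  step 4: row=2, L[2]='a', prepend. Next row=LF[2]=3
  step 5: row=3, L[3]='b', prepend. Next row=LF[3]=13
  step 6: row=13, L[13]='a', prepend. Next row=LF[13]=8
  step 7: row=8, L[8]='a', prepend. Next row=LF[8]=6
  step 8: row=6, L[6]='a', prepend. Next row=LF[6]=5
  step 9: row=5, L[5]='a', prepend. Next row=LF[5]=4
  step 10: row=4, L[4]='b', prepend. Next row=LF[4]=14
  step 11: row=14, L[14]='b', prepend. Next row=LF[14]=18
  step 12: row=18, L[18]='b', prepend. Next row=LF[18]=20
  step 13: row=20, L[20]='a', prepend. Next row=LF[20]=11
  step 14: row=11, L[11]='b', prepend. Next row=LF[11]=17
  step 15: row=17, L[17]='a', prepend. Next row=LF[17]=10
  step 16: row=10, L[10]='b', prepend. Next row=LF[10]=16
  step 17: row=16, L[16]='a', prepend. Next row=LF[16]=9
  step 18: row=9, L[9]='a', prepend. Next row=LF[9]=7
  step 19: row=7, L[7]='b', prepend. Next row=LF[7]=15
  step 20: row=15, L[15]='b', prepend. Next row=LF[15]=19
  step 21: row=19, L[19]='b', prepend. Next row=LF[19]=21
  step 22: row=21, L[21]='b', prepend. Next row=LF[21]=22
  step 23: row=22, L[22]='a', prepend. Next row=LF[22]=12
Reversed output: abbbbaabababbbaaaabaaa$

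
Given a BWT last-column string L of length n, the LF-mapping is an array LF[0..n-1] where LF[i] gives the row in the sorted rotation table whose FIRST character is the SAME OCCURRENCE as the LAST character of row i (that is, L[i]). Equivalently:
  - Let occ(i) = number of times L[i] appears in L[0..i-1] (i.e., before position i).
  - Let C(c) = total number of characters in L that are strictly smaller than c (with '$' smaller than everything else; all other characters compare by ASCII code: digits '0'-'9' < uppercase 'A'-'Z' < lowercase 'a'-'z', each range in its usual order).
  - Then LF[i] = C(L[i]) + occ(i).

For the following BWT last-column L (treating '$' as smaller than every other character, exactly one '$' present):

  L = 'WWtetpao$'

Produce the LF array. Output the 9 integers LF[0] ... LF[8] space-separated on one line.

Answer: 1 2 7 4 8 6 3 5 0

Derivation:
Char counts: '$':1, 'W':2, 'a':1, 'e':1, 'o':1, 'p':1, 't':2
C (first-col start): C('$')=0, C('W')=1, C('a')=3, C('e')=4, C('o')=5, C('p')=6, C('t')=7
L[0]='W': occ=0, LF[0]=C('W')+0=1+0=1
L[1]='W': occ=1, LF[1]=C('W')+1=1+1=2
L[2]='t': occ=0, LF[2]=C('t')+0=7+0=7
L[3]='e': occ=0, LF[3]=C('e')+0=4+0=4
L[4]='t': occ=1, LF[4]=C('t')+1=7+1=8
L[5]='p': occ=0, LF[5]=C('p')+0=6+0=6
L[6]='a': occ=0, LF[6]=C('a')+0=3+0=3
L[7]='o': occ=0, LF[7]=C('o')+0=5+0=5
L[8]='$': occ=0, LF[8]=C('$')+0=0+0=0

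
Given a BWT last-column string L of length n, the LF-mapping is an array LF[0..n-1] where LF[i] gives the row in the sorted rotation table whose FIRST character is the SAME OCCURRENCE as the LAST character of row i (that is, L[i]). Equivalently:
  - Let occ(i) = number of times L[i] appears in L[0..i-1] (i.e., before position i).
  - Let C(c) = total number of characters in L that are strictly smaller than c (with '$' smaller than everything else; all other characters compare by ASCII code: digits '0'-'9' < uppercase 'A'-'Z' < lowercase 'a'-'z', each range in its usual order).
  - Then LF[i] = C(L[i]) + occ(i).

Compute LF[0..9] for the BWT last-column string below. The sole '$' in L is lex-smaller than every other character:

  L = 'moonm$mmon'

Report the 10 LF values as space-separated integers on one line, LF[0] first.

Char counts: '$':1, 'm':4, 'n':2, 'o':3
C (first-col start): C('$')=0, C('m')=1, C('n')=5, C('o')=7
L[0]='m': occ=0, LF[0]=C('m')+0=1+0=1
L[1]='o': occ=0, LF[1]=C('o')+0=7+0=7
L[2]='o': occ=1, LF[2]=C('o')+1=7+1=8
L[3]='n': occ=0, LF[3]=C('n')+0=5+0=5
L[4]='m': occ=1, LF[4]=C('m')+1=1+1=2
L[5]='$': occ=0, LF[5]=C('$')+0=0+0=0
L[6]='m': occ=2, LF[6]=C('m')+2=1+2=3
L[7]='m': occ=3, LF[7]=C('m')+3=1+3=4
L[8]='o': occ=2, LF[8]=C('o')+2=7+2=9
L[9]='n': occ=1, LF[9]=C('n')+1=5+1=6

Answer: 1 7 8 5 2 0 3 4 9 6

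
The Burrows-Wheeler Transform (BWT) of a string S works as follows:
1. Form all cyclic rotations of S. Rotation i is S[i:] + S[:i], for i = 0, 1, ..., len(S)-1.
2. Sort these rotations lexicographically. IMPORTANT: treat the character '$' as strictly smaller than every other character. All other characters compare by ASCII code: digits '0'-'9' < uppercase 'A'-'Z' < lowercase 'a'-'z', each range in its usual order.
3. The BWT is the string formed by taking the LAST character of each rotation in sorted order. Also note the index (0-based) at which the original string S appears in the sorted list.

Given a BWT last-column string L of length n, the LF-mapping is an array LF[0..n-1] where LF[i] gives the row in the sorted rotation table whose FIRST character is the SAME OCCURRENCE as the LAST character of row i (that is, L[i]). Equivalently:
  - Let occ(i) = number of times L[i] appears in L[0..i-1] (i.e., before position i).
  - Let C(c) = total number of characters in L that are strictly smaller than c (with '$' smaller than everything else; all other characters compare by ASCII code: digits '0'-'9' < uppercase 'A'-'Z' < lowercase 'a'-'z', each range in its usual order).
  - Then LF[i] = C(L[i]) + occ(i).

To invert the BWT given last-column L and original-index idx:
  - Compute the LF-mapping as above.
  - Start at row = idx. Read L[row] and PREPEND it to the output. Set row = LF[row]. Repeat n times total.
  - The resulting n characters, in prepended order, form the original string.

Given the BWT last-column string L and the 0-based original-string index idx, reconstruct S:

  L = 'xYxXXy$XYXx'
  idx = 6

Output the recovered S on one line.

Answer: YxXXxyYXXx$

Derivation:
LF mapping: 7 5 8 1 2 10 0 3 6 4 9
Walk LF starting at row 6, prepending L[row]:
  step 1: row=6, L[6]='$', prepend. Next row=LF[6]=0
  step 2: row=0, L[0]='x', prepend. Next row=LF[0]=7
  step 3: row=7, L[7]='X', prepend. Next row=LF[7]=3
  step 4: row=3, L[3]='X', prepend. Next row=LF[3]=1
  step 5: row=1, L[1]='Y', prepend. Next row=LF[1]=5
  step 6: row=5, L[5]='y', prepend. Next row=LF[5]=10
  step 7: row=10, L[10]='x', prepend. Next row=LF[10]=9
  step 8: row=9, L[9]='X', prepend. Next row=LF[9]=4
  step 9: row=4, L[4]='X', prepend. Next row=LF[4]=2
  step 10: row=2, L[2]='x', prepend. Next row=LF[2]=8
  step 11: row=8, L[8]='Y', prepend. Next row=LF[8]=6
Reversed output: YxXXxyYXXx$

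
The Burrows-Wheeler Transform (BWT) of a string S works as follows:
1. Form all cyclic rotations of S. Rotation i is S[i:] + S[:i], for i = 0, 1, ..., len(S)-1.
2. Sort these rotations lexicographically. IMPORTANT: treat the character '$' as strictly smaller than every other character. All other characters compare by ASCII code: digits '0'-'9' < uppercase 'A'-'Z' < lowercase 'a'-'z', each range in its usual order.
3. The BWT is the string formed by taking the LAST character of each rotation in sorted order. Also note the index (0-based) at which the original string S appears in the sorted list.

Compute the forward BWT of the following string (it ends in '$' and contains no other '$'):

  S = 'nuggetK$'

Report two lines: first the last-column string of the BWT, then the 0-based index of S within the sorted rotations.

All 8 rotations (rotation i = S[i:]+S[:i]):
  rot[0] = nuggetK$
  rot[1] = uggetK$n
  rot[2] = ggetK$nu
  rot[3] = getK$nug
  rot[4] = etK$nugg
  rot[5] = tK$nugge
  rot[6] = K$nugget
  rot[7] = $nuggetK
Sorted (with $ < everything):
  sorted[0] = $nuggetK  (last char: 'K')
  sorted[1] = K$nugget  (last char: 't')
  sorted[2] = etK$nugg  (last char: 'g')
  sorted[3] = getK$nug  (last char: 'g')
  sorted[4] = ggetK$nu  (last char: 'u')
  sorted[5] = nuggetK$  (last char: '$')
  sorted[6] = tK$nugge  (last char: 'e')
  sorted[7] = uggetK$n  (last char: 'n')
Last column: Ktggu$en
Original string S is at sorted index 5

Answer: Ktggu$en
5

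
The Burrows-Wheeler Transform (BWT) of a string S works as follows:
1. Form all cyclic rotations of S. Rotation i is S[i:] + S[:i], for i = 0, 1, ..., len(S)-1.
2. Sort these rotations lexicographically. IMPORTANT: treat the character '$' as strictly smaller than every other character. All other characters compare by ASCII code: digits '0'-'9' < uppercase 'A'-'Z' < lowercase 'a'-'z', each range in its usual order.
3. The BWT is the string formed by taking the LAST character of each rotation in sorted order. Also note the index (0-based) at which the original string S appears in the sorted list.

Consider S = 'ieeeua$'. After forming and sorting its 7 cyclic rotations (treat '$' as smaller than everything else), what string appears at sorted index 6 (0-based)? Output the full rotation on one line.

Answer: ua$ieee

Derivation:
All 7 rotations (rotation i = S[i:]+S[:i]):
  rot[0] = ieeeua$
  rot[1] = eeeua$i
  rot[2] = eeua$ie
  rot[3] = eua$iee
  rot[4] = ua$ieee
  rot[5] = a$ieeeu
  rot[6] = $ieeeua
Sorted (with $ < everything):
  sorted[0] = $ieeeua
  sorted[1] = a$ieeeu
  sorted[2] = eeeua$i
  sorted[3] = eeua$ie
  sorted[4] = eua$iee
  sorted[5] = ieeeua$
  sorted[6] = ua$ieee
sorted[6] = ua$ieee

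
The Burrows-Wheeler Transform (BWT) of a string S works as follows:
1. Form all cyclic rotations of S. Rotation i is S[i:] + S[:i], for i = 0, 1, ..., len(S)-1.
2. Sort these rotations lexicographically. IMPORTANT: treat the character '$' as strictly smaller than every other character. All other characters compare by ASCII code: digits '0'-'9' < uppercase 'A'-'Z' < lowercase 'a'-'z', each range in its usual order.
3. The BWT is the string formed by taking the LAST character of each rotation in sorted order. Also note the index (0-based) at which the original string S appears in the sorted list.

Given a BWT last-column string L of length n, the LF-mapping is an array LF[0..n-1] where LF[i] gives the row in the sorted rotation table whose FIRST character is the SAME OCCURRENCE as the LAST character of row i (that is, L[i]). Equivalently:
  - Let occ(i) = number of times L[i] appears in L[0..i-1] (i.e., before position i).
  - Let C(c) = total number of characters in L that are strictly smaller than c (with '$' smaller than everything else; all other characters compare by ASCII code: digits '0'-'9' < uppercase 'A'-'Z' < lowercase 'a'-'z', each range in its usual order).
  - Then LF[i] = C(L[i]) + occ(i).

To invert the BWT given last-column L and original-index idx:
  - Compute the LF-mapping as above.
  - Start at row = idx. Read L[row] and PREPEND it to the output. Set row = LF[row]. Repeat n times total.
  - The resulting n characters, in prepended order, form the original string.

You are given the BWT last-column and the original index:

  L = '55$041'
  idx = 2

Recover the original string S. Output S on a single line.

Answer: 15045$

Derivation:
LF mapping: 4 5 0 1 3 2
Walk LF starting at row 2, prepending L[row]:
  step 1: row=2, L[2]='$', prepend. Next row=LF[2]=0
  step 2: row=0, L[0]='5', prepend. Next row=LF[0]=4
  step 3: row=4, L[4]='4', prepend. Next row=LF[4]=3
  step 4: row=3, L[3]='0', prepend. Next row=LF[3]=1
  step 5: row=1, L[1]='5', prepend. Next row=LF[1]=5
  step 6: row=5, L[5]='1', prepend. Next row=LF[5]=2
Reversed output: 15045$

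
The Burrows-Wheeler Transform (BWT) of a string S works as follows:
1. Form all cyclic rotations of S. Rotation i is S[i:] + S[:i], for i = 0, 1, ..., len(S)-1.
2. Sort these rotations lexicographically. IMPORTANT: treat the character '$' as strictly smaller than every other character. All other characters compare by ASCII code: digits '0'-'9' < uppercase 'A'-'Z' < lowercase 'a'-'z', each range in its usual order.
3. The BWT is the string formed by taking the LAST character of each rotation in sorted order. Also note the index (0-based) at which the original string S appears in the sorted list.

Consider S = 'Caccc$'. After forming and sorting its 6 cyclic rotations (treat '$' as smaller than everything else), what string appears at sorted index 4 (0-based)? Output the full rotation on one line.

Answer: cc$Cac

Derivation:
All 6 rotations (rotation i = S[i:]+S[:i]):
  rot[0] = Caccc$
  rot[1] = accc$C
  rot[2] = ccc$Ca
  rot[3] = cc$Cac
  rot[4] = c$Cacc
  rot[5] = $Caccc
Sorted (with $ < everything):
  sorted[0] = $Caccc
  sorted[1] = Caccc$
  sorted[2] = accc$C
  sorted[3] = c$Cacc
  sorted[4] = cc$Cac
  sorted[5] = ccc$Ca
sorted[4] = cc$Cac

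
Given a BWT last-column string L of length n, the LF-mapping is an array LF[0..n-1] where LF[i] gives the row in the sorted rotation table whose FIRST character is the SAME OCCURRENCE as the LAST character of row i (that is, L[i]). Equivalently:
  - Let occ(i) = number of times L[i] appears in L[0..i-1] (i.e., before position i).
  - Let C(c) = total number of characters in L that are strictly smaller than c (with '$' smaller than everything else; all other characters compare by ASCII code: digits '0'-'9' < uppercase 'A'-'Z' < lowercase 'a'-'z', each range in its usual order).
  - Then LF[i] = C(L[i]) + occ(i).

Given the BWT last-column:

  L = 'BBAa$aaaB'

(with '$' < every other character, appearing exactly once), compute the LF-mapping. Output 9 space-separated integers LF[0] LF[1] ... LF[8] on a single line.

Answer: 2 3 1 5 0 6 7 8 4

Derivation:
Char counts: '$':1, 'A':1, 'B':3, 'a':4
C (first-col start): C('$')=0, C('A')=1, C('B')=2, C('a')=5
L[0]='B': occ=0, LF[0]=C('B')+0=2+0=2
L[1]='B': occ=1, LF[1]=C('B')+1=2+1=3
L[2]='A': occ=0, LF[2]=C('A')+0=1+0=1
L[3]='a': occ=0, LF[3]=C('a')+0=5+0=5
L[4]='$': occ=0, LF[4]=C('$')+0=0+0=0
L[5]='a': occ=1, LF[5]=C('a')+1=5+1=6
L[6]='a': occ=2, LF[6]=C('a')+2=5+2=7
L[7]='a': occ=3, LF[7]=C('a')+3=5+3=8
L[8]='B': occ=2, LF[8]=C('B')+2=2+2=4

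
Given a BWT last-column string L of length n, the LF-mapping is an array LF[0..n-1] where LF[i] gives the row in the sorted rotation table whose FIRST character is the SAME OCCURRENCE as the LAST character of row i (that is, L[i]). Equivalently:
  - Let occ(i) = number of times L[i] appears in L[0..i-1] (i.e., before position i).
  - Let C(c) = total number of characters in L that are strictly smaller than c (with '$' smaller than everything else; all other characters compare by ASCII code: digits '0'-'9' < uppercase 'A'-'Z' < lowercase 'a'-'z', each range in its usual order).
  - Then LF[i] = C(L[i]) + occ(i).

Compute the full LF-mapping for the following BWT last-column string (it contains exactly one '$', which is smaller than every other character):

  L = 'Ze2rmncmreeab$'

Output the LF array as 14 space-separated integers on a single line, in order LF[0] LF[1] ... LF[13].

Answer: 2 6 1 12 9 11 5 10 13 7 8 3 4 0

Derivation:
Char counts: '$':1, '2':1, 'Z':1, 'a':1, 'b':1, 'c':1, 'e':3, 'm':2, 'n':1, 'r':2
C (first-col start): C('$')=0, C('2')=1, C('Z')=2, C('a')=3, C('b')=4, C('c')=5, C('e')=6, C('m')=9, C('n')=11, C('r')=12
L[0]='Z': occ=0, LF[0]=C('Z')+0=2+0=2
L[1]='e': occ=0, LF[1]=C('e')+0=6+0=6
L[2]='2': occ=0, LF[2]=C('2')+0=1+0=1
L[3]='r': occ=0, LF[3]=C('r')+0=12+0=12
L[4]='m': occ=0, LF[4]=C('m')+0=9+0=9
L[5]='n': occ=0, LF[5]=C('n')+0=11+0=11
L[6]='c': occ=0, LF[6]=C('c')+0=5+0=5
L[7]='m': occ=1, LF[7]=C('m')+1=9+1=10
L[8]='r': occ=1, LF[8]=C('r')+1=12+1=13
L[9]='e': occ=1, LF[9]=C('e')+1=6+1=7
L[10]='e': occ=2, LF[10]=C('e')+2=6+2=8
L[11]='a': occ=0, LF[11]=C('a')+0=3+0=3
L[12]='b': occ=0, LF[12]=C('b')+0=4+0=4
L[13]='$': occ=0, LF[13]=C('$')+0=0+0=0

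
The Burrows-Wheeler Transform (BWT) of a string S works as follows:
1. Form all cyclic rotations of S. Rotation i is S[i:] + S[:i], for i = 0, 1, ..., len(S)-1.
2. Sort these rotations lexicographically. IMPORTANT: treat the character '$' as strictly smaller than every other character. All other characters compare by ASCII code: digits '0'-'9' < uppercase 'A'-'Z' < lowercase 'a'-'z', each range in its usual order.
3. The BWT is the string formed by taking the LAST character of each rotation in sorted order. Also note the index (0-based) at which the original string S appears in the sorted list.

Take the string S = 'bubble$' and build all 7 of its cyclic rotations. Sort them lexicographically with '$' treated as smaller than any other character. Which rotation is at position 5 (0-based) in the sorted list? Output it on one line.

Answer: le$bubb

Derivation:
All 7 rotations (rotation i = S[i:]+S[:i]):
  rot[0] = bubble$
  rot[1] = ubble$b
  rot[2] = bble$bu
  rot[3] = ble$bub
  rot[4] = le$bubb
  rot[5] = e$bubbl
  rot[6] = $bubble
Sorted (with $ < everything):
  sorted[0] = $bubble
  sorted[1] = bble$bu
  sorted[2] = ble$bub
  sorted[3] = bubble$
  sorted[4] = e$bubbl
  sorted[5] = le$bubb
  sorted[6] = ubble$b
sorted[5] = le$bubb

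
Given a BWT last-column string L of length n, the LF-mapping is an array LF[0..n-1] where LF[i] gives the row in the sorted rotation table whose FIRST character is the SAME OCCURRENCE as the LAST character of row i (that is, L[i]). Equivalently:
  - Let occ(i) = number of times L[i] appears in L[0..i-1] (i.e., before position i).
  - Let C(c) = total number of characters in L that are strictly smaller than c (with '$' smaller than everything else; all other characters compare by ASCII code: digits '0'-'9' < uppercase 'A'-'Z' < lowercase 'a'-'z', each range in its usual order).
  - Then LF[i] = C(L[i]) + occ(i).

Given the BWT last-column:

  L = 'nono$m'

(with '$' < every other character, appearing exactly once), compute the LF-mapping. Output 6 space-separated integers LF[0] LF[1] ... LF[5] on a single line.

Answer: 2 4 3 5 0 1

Derivation:
Char counts: '$':1, 'm':1, 'n':2, 'o':2
C (first-col start): C('$')=0, C('m')=1, C('n')=2, C('o')=4
L[0]='n': occ=0, LF[0]=C('n')+0=2+0=2
L[1]='o': occ=0, LF[1]=C('o')+0=4+0=4
L[2]='n': occ=1, LF[2]=C('n')+1=2+1=3
L[3]='o': occ=1, LF[3]=C('o')+1=4+1=5
L[4]='$': occ=0, LF[4]=C('$')+0=0+0=0
L[5]='m': occ=0, LF[5]=C('m')+0=1+0=1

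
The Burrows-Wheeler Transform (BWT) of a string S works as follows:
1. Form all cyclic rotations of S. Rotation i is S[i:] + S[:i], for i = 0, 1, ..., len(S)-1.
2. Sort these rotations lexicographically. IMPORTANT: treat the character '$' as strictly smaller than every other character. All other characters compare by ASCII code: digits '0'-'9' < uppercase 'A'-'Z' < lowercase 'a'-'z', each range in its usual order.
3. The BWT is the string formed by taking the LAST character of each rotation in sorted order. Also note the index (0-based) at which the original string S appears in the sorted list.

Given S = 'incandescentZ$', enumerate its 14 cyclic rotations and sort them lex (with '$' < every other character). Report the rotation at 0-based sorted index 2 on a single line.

Answer: andescentZ$inc

Derivation:
All 14 rotations (rotation i = S[i:]+S[:i]):
  rot[0] = incandescentZ$
  rot[1] = ncandescentZ$i
  rot[2] = candescentZ$in
  rot[3] = andescentZ$inc
  rot[4] = ndescentZ$inca
  rot[5] = descentZ$incan
  rot[6] = escentZ$incand
  rot[7] = scentZ$incande
  rot[8] = centZ$incandes
  rot[9] = entZ$incandesc
  rot[10] = ntZ$incandesce
  rot[11] = tZ$incandescen
  rot[12] = Z$incandescent
  rot[13] = $incandescentZ
Sorted (with $ < everything):
  sorted[0] = $incandescentZ
  sorted[1] = Z$incandescent
  sorted[2] = andescentZ$inc
  sorted[3] = candescentZ$in
  sorted[4] = centZ$incandes
  sorted[5] = descentZ$incan
  sorted[6] = entZ$incandesc
  sorted[7] = escentZ$incand
  sorted[8] = incandescentZ$
  sorted[9] = ncandescentZ$i
  sorted[10] = ndescentZ$inca
  sorted[11] = ntZ$incandesce
  sorted[12] = scentZ$incande
  sorted[13] = tZ$incandescen
sorted[2] = andescentZ$inc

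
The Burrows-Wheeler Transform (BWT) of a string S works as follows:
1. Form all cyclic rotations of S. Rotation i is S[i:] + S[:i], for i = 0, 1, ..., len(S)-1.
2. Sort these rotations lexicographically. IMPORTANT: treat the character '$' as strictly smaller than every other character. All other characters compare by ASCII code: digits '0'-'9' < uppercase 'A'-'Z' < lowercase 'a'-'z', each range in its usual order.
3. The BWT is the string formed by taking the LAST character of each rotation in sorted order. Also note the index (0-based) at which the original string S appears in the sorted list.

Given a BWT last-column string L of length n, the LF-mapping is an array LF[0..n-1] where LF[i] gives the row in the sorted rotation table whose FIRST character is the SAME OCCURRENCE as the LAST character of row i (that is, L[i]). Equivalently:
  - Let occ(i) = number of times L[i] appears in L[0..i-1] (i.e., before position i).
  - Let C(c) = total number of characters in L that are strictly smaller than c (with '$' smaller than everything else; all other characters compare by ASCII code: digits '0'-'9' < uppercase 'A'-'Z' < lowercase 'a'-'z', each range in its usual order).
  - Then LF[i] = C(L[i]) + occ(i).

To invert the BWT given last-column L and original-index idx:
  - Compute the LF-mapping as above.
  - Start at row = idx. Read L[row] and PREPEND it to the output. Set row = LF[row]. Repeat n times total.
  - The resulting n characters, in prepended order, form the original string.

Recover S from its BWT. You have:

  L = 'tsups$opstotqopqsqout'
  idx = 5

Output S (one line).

Answer: posqsotuuoqtsoppstqt$

Derivation:
LF mapping: 15 11 19 5 12 0 1 6 13 16 2 17 8 3 7 9 14 10 4 20 18
Walk LF starting at row 5, prepending L[row]:
  step 1: row=5, L[5]='$', prepend. Next row=LF[5]=0
  step 2: row=0, L[0]='t', prepend. Next row=LF[0]=15
  step 3: row=15, L[15]='q', prepend. Next row=LF[15]=9
  step 4: row=9, L[9]='t', prepend. Next row=LF[9]=16
  step 5: row=16, L[16]='s', prepend. Next row=LF[16]=14
  step 6: row=14, L[14]='p', prepend. Next row=LF[14]=7
  step 7: row=7, L[7]='p', prepend. Next row=LF[7]=6
  step 8: row=6, L[6]='o', prepend. Next row=LF[6]=1
  step 9: row=1, L[1]='s', prepend. Next row=LF[1]=11
  step 10: row=11, L[11]='t', prepend. Next row=LF[11]=17
  step 11: row=17, L[17]='q', prepend. Next row=LF[17]=10
  step 12: row=10, L[10]='o', prepend. Next row=LF[10]=2
  step 13: row=2, L[2]='u', prepend. Next row=LF[2]=19
  step 14: row=19, L[19]='u', prepend. Next row=LF[19]=20
  step 15: row=20, L[20]='t', prepend. Next row=LF[20]=18
  step 16: row=18, L[18]='o', prepend. Next row=LF[18]=4
  step 17: row=4, L[4]='s', prepend. Next row=LF[4]=12
  step 18: row=12, L[12]='q', prepend. Next row=LF[12]=8
  step 19: row=8, L[8]='s', prepend. Next row=LF[8]=13
  step 20: row=13, L[13]='o', prepend. Next row=LF[13]=3
  step 21: row=3, L[3]='p', prepend. Next row=LF[3]=5
Reversed output: posqsotuuoqtsoppstqt$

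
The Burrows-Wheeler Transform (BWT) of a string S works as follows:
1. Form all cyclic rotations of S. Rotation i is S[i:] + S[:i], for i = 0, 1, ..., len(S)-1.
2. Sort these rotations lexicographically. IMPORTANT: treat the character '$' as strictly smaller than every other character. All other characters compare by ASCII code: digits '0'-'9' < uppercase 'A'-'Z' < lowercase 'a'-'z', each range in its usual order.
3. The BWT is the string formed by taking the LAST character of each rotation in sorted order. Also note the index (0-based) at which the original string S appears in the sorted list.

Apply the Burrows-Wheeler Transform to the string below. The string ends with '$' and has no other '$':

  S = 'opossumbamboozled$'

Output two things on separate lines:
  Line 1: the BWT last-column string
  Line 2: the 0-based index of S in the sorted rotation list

All 18 rotations (rotation i = S[i:]+S[:i]):
  rot[0] = opossumbamboozled$
  rot[1] = possumbamboozled$o
  rot[2] = ossumbamboozled$op
  rot[3] = ssumbamboozled$opo
  rot[4] = sumbamboozled$opos
  rot[5] = umbamboozled$oposs
  rot[6] = mbamboozled$opossu
  rot[7] = bamboozled$opossum
  rot[8] = amboozled$opossumb
  rot[9] = mboozled$opossumba
  rot[10] = boozled$opossumbam
  rot[11] = oozled$opossumbamb
  rot[12] = ozled$opossumbambo
  rot[13] = zled$opossumbamboo
  rot[14] = led$opossumbambooz
  rot[15] = ed$opossumbamboozl
  rot[16] = d$opossumbamboozle
  rot[17] = $opossumbamboozled
Sorted (with $ < everything):
  sorted[0] = $opossumbamboozled  (last char: 'd')
  sorted[1] = amboozled$opossumb  (last char: 'b')
  sorted[2] = bamboozled$opossum  (last char: 'm')
  sorted[3] = boozled$opossumbam  (last char: 'm')
  sorted[4] = d$opossumbamboozle  (last char: 'e')
  sorted[5] = ed$opossumbamboozl  (last char: 'l')
  sorted[6] = led$opossumbambooz  (last char: 'z')
  sorted[7] = mbamboozled$opossu  (last char: 'u')
  sorted[8] = mboozled$opossumba  (last char: 'a')
  sorted[9] = oozled$opossumbamb  (last char: 'b')
  sorted[10] = opossumbamboozled$  (last char: '$')
  sorted[11] = ossumbamboozled$op  (last char: 'p')
  sorted[12] = ozled$opossumbambo  (last char: 'o')
  sorted[13] = possumbamboozled$o  (last char: 'o')
  sorted[14] = ssumbamboozled$opo  (last char: 'o')
  sorted[15] = sumbamboozled$opos  (last char: 's')
  sorted[16] = umbamboozled$oposs  (last char: 's')
  sorted[17] = zled$opossumbamboo  (last char: 'o')
Last column: dbmmelzuab$pooosso
Original string S is at sorted index 10

Answer: dbmmelzuab$pooosso
10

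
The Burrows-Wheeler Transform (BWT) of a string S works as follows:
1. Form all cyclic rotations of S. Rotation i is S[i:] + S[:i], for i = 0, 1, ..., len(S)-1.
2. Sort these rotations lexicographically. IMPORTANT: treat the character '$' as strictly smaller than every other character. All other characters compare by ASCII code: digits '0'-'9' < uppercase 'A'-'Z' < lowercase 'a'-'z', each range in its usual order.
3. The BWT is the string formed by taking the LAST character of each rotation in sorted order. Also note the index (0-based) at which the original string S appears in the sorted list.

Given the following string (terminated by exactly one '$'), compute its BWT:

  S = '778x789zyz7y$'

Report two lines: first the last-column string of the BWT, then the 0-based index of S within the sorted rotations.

Answer: y$x7z77887zy9
1

Derivation:
All 13 rotations (rotation i = S[i:]+S[:i]):
  rot[0] = 778x789zyz7y$
  rot[1] = 78x789zyz7y$7
  rot[2] = 8x789zyz7y$77
  rot[3] = x789zyz7y$778
  rot[4] = 789zyz7y$778x
  rot[5] = 89zyz7y$778x7
  rot[6] = 9zyz7y$778x78
  rot[7] = zyz7y$778x789
  rot[8] = yz7y$778x789z
  rot[9] = z7y$778x789zy
  rot[10] = 7y$778x789zyz
  rot[11] = y$778x789zyz7
  rot[12] = $778x789zyz7y
Sorted (with $ < everything):
  sorted[0] = $778x789zyz7y  (last char: 'y')
  sorted[1] = 778x789zyz7y$  (last char: '$')
  sorted[2] = 789zyz7y$778x  (last char: 'x')
  sorted[3] = 78x789zyz7y$7  (last char: '7')
  sorted[4] = 7y$778x789zyz  (last char: 'z')
  sorted[5] = 89zyz7y$778x7  (last char: '7')
  sorted[6] = 8x789zyz7y$77  (last char: '7')
  sorted[7] = 9zyz7y$778x78  (last char: '8')
  sorted[8] = x789zyz7y$778  (last char: '8')
  sorted[9] = y$778x789zyz7  (last char: '7')
  sorted[10] = yz7y$778x789z  (last char: 'z')
  sorted[11] = z7y$778x789zy  (last char: 'y')
  sorted[12] = zyz7y$778x789  (last char: '9')
Last column: y$x7z77887zy9
Original string S is at sorted index 1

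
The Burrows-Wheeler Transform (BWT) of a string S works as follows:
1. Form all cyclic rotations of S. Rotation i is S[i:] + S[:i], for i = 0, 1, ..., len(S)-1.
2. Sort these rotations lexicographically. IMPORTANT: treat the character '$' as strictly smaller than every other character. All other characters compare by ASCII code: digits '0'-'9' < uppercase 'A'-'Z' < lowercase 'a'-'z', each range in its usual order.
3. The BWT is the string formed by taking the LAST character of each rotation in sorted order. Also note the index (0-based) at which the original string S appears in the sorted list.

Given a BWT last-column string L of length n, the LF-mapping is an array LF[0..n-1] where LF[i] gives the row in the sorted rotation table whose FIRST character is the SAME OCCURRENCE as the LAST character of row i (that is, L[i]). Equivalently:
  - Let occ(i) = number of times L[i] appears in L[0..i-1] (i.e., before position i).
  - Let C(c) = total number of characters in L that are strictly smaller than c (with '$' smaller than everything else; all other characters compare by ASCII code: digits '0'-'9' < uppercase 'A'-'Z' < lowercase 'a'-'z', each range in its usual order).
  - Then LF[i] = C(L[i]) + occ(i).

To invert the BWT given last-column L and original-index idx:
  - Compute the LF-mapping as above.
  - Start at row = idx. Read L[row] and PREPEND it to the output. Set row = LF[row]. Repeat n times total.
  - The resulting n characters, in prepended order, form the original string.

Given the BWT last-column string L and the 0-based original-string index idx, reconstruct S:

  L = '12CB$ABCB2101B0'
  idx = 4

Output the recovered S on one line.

LF mapping: 3 6 13 9 0 8 10 14 11 7 4 1 5 12 2
Walk LF starting at row 4, prepending L[row]:
  step 1: row=4, L[4]='$', prepend. Next row=LF[4]=0
  step 2: row=0, L[0]='1', prepend. Next row=LF[0]=3
  step 3: row=3, L[3]='B', prepend. Next row=LF[3]=9
  step 4: row=9, L[9]='2', prepend. Next row=LF[9]=7
  step 5: row=7, L[7]='C', prepend. Next row=LF[7]=14
  step 6: row=14, L[14]='0', prepend. Next row=LF[14]=2
  step 7: row=2, L[2]='C', prepend. Next row=LF[2]=13
  step 8: row=13, L[13]='B', prepend. Next row=LF[13]=12
  step 9: row=12, L[12]='1', prepend. Next row=LF[12]=5
  step 10: row=5, L[5]='A', prepend. Next row=LF[5]=8
  step 11: row=8, L[8]='B', prepend. Next row=LF[8]=11
  step 12: row=11, L[11]='0', prepend. Next row=LF[11]=1
  step 13: row=1, L[1]='2', prepend. Next row=LF[1]=6
  step 14: row=6, L[6]='B', prepend. Next row=LF[6]=10
  step 15: row=10, L[10]='1', prepend. Next row=LF[10]=4
Reversed output: 1B20BA1BC0C2B1$

Answer: 1B20BA1BC0C2B1$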